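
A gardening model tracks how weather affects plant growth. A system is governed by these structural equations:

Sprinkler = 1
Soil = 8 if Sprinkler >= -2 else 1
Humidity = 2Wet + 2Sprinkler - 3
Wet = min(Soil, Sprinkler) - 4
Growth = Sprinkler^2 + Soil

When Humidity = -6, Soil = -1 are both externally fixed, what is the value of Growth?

0

Setting Humidity = -6, Soil = -1 by intervention discards those variables' equations.
Growth = Sprinkler^2 + Soil  [with Sprinkler=1, Soil=-1]  = 0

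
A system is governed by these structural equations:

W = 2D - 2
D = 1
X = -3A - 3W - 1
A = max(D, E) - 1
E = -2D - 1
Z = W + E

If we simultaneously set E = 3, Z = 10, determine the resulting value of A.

2

The joint intervention fixes E = 3, Z = 10, removing each variable's own equation.
A = max(D, E) - 1  [with D=1, E=3]  = 2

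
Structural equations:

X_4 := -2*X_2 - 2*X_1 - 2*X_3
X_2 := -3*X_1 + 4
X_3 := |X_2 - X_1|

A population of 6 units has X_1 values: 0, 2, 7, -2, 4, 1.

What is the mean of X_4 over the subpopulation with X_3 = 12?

E[X_4|X_3=12] averages over only the 2 units with X_3=12 (X_1 = -2, 4): X_4 = -40, -16, mean -28.

-28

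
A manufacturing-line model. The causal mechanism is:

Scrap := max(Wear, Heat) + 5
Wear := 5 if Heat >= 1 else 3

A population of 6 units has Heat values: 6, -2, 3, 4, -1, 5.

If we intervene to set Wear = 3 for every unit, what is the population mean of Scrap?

Every unit gets Wear=3 under the intervention. Scrap values become 11, 8, 8, 9, 8, 10; E[Scrap|do(Wear=3)] = 9.

9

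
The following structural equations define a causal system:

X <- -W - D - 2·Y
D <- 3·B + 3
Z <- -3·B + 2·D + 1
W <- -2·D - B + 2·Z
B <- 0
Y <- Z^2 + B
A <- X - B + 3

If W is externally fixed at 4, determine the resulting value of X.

-105

The intervention breaks the incoming arrows to W: W <- -2·D - B + 2·Z no longer applies, and W = 4.
D = 3·B + 3  [with B=0]  = 3
Z = -3·B + 2·D + 1  [with B=0, D=3]  = 7
Y = Z^2 + B  [with Z=7, B=0]  = 49
X = -W - D - 2·Y  [with W=4, D=3, Y=49]  = -105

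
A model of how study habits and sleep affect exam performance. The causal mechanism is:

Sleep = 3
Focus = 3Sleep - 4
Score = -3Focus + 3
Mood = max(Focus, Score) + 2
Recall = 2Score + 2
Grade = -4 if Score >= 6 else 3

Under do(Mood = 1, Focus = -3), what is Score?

12

Setting Mood = 1, Focus = -3 by intervention discards those variables' equations.
Score = -3Focus + 3  [with Focus=-3]  = 12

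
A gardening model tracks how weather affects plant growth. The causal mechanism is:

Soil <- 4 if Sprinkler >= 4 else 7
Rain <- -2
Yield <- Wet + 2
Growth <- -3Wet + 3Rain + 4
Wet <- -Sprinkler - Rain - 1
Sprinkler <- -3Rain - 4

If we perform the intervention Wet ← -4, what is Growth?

10

Intervening sets Wet = -4 and removes its equation (Wet <- -Sprinkler - Rain - 1).
Growth = -3Wet + 3Rain + 4  [with Wet=-4, Rain=-2]  = 10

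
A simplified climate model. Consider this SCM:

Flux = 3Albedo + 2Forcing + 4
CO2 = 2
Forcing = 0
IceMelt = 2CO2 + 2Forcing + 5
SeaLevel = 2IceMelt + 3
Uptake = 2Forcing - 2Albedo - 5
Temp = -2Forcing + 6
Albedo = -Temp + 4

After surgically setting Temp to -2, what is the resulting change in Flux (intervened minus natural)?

24

The intervention breaks the incoming arrows to Temp: Temp = -2Forcing + 6 no longer applies, and Temp = -2.
Albedo = -Temp + 4  [with Temp=-2]  = 6
Flux = 3Albedo + 2Forcing + 4  [with Albedo=6, Forcing=0]  = 22
Without intervention: Temp = -2Forcing + 6  [with Forcing=0]  = 6; Albedo = -Temp + 4  [with Temp=6]  = -2; Flux = 3Albedo + 2Forcing + 4  [with Albedo=-2, Forcing=0]  = -2.
Change = 22 − (-2) = 24.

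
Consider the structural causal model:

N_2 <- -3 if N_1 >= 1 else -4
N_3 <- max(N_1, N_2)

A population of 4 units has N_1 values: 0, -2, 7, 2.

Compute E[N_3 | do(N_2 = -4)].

The intervention sets N_2=-4 in all 4 units regardless of N_1. Recomputing N_3 per unit gives 0, -2, 7, 2; average 1.75.

1.75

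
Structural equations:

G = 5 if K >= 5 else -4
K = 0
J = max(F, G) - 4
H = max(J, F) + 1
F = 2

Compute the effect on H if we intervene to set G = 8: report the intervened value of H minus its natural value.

do(G=8) replaces the equation G = 5 if K >= 5 else -4 with the constant G = 8.
J = max(F, G) - 4  [with F=2, G=8]  = 4
H = max(J, F) + 1  [with J=4, F=2]  = 5
Without intervention: G = 5 if K >= 5 else -4  [with K=0]  = -4; J = max(F, G) - 4  [with F=2, G=-4]  = -2; H = max(J, F) + 1  [with J=-2, F=2]  = 3.
Change = 5 − 3 = 2.

2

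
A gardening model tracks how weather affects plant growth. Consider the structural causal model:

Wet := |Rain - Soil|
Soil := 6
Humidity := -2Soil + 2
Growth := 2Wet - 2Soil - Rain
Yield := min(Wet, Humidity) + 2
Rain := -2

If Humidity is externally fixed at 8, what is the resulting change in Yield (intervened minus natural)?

18

The intervention breaks the incoming arrows to Humidity: Humidity := -2Soil + 2 no longer applies, and Humidity = 8.
Wet = |Rain - Soil|  [with Rain=-2, Soil=6]  = 8
Yield = min(Wet, Humidity) + 2  [with Wet=8, Humidity=8]  = 10
Without intervention: Wet = |Rain - Soil|  [with Rain=-2, Soil=6]  = 8; Humidity = -2Soil + 2  [with Soil=6]  = -10; Yield = min(Wet, Humidity) + 2  [with Wet=8, Humidity=-10]  = -8.
Change = 10 − (-8) = 18.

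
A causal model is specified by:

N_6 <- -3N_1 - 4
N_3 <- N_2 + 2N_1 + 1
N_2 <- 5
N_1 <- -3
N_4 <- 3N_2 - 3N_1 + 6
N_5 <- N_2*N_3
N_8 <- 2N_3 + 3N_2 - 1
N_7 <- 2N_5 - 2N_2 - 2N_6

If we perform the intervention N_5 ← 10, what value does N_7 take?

Under do(N_5=10), the mechanism N_5 <- N_2*N_3 is discarded; N_5 is fixed at 10.
N_6 = -3N_1 - 4  [with N_1=-3]  = 5
N_7 = 2N_5 - 2N_2 - 2N_6  [with N_5=10, N_2=5, N_6=5]  = 0

0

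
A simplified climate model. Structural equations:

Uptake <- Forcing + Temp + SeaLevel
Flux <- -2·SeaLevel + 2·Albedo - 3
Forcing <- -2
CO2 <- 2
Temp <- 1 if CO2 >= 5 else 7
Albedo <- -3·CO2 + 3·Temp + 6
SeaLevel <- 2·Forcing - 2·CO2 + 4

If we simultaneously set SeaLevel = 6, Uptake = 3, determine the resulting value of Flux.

27

Under do(SeaLevel = 6, Uptake = 3), each intervened variable's structural equation is replaced by its fixed value.
Temp = 1 if CO2 >= 5 else 7  [with CO2=2]  = 7
Albedo = -3·CO2 + 3·Temp + 6  [with CO2=2, Temp=7]  = 21
Flux = -2·SeaLevel + 2·Albedo - 3  [with SeaLevel=6, Albedo=21]  = 27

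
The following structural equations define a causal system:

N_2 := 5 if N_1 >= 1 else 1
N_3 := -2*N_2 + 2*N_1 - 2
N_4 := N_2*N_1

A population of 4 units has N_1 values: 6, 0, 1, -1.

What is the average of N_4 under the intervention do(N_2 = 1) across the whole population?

The intervention sets N_2=1 in all 4 units regardless of N_1. Recomputing N_4 per unit gives 6, 0, 1, -1; average 1.5.

1.5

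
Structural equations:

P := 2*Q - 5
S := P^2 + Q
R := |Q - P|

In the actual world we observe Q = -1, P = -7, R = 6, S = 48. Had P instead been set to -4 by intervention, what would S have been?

Under do(P=-4), the mechanism P := 2*Q - 5 is discarded; P is fixed at -4.
S = P^2 + Q  [with P=-4, Q=-1]  = 15

15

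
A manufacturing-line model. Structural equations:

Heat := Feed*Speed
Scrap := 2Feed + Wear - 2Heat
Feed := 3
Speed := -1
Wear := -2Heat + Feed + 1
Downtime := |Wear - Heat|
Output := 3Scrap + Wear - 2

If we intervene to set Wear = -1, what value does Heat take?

-3

Under do(Wear=-1), the mechanism Wear := -2Heat + Feed + 1 is discarded; Wear is fixed at -1.
Since Heat is not a descendant of the intervened variable, it is unaffected.
Heat = Feed*Speed  [with Feed=3, Speed=-1]  = -3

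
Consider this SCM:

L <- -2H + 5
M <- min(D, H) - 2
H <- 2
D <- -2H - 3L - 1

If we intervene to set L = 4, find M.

Under do(L=4), the mechanism L <- -2H + 5 is discarded; L is fixed at 4.
D = -2H - 3L - 1  [with H=2, L=4]  = -17
M = min(D, H) - 2  [with D=-17, H=2]  = -19

-19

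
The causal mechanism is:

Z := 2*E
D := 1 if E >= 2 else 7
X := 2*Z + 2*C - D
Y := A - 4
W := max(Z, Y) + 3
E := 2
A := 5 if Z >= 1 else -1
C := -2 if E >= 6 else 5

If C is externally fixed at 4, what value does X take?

do(C=4) replaces the equation C := -2 if E >= 6 else 5 with the constant C = 4.
Z = 2*E  [with E=2]  = 4
D = 1 if E >= 2 else 7  [with E=2]  = 1
X = 2*Z + 2*C - D  [with Z=4, C=4, D=1]  = 15

15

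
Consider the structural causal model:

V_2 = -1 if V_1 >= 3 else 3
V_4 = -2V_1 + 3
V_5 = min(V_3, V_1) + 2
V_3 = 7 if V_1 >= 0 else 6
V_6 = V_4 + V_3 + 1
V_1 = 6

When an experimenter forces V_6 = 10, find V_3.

7

do(V_6=10) replaces the equation V_6 = V_4 + V_3 + 1 with the constant V_6 = 10.
V_3 is not downstream of the intervention, so its value is determined by the original equations.
V_3 = 7 if V_1 >= 0 else 6  [with V_1=6]  = 7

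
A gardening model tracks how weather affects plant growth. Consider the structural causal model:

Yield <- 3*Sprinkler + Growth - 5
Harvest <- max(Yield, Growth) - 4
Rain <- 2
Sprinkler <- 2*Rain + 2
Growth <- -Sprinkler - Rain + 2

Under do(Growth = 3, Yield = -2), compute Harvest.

-1

Setting Growth = 3, Yield = -2 by intervention discards those variables' equations.
Harvest = max(Yield, Growth) - 4  [with Yield=-2, Growth=3]  = -1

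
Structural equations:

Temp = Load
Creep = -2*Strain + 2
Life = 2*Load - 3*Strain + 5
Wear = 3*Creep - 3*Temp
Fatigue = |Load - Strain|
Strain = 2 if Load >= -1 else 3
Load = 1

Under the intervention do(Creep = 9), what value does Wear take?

24

Intervening sets Creep = 9 and removes its equation (Creep = -2*Strain + 2).
Temp = Load  [with Load=1]  = 1
Wear = 3*Creep - 3*Temp  [with Creep=9, Temp=1]  = 24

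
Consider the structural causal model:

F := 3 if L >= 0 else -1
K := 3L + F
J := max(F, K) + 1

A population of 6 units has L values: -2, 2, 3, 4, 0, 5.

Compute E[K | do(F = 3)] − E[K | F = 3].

The intervention sets F=3 in all 6 units regardless of L. Recomputing K per unit gives -3, 9, 12, 15, 3, 18; average 9.
Observing F=3 restricts to units where F's equation naturally yields 3: L ∈ {2, 3, 4, 0, 5}. In that subpopulation K = 9, 12, 15, 3, 18, mean 11.4.
Difference = 9 − 11.4 = -2.4.

-2.4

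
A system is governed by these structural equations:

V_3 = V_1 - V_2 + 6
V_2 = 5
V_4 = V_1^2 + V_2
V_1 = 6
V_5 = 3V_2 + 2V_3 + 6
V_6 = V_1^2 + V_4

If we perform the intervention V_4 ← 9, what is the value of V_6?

Under do(V_4=9), the mechanism V_4 = V_1^2 + V_2 is discarded; V_4 is fixed at 9.
V_6 = V_1^2 + V_4  [with V_1=6, V_4=9]  = 45

45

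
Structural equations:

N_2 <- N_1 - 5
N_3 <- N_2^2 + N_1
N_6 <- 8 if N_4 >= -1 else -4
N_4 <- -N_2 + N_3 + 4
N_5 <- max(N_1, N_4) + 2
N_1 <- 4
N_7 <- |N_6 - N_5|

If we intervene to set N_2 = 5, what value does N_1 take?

4

Under do(N_2=5), the mechanism N_2 <- N_1 - 5 is discarded; N_2 is fixed at 5.
N_1 is not downstream of the intervention, so its value is determined by the original equations.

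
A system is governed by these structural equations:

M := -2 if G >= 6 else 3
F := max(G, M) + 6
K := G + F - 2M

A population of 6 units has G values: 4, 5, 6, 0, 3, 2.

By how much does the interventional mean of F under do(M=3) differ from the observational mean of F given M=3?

0.4

The intervention sets M=3 in all 6 units regardless of G. Recomputing F per unit gives 10, 11, 12, 9, 9, 9; average 10.
Conditioning on M=3 selects the 5 unit(s) with G ∈ {4, 5, 0, 3, 2}. Their F values: 10, 11, 9, 9, 9. Mean = 9.6.
Difference = 10 − 9.6 = 0.4.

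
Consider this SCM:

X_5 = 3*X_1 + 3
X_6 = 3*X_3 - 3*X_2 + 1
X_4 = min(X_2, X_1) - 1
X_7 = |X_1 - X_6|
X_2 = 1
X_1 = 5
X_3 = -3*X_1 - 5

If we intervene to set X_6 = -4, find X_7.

Intervening sets X_6 = -4 and removes its equation (X_6 = 3*X_3 - 3*X_2 + 1).
X_7 = |X_1 - X_6|  [with X_1=5, X_6=-4]  = 9

9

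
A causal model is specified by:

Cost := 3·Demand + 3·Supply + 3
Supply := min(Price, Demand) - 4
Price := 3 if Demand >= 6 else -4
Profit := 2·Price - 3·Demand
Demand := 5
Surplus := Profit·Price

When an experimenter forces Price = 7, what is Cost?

21

Under do(Price=7), the mechanism Price := 3 if Demand >= 6 else -4 is discarded; Price is fixed at 7.
Supply = min(Price, Demand) - 4  [with Price=7, Demand=5]  = 1
Cost = 3·Demand + 3·Supply + 3  [with Demand=5, Supply=1]  = 21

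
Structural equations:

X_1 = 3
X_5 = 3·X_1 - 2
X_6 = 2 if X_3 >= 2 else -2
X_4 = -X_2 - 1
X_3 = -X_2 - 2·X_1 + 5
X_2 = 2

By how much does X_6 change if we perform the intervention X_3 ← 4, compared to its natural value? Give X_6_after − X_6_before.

4

The intervention breaks the incoming arrows to X_3: X_3 = -X_2 - 2·X_1 + 5 no longer applies, and X_3 = 4.
X_6 = 2 if X_3 >= 2 else -2  [with X_3=4]  = 2
Without intervention: X_3 = -X_2 - 2·X_1 + 5  [with X_2=2, X_1=3]  = -3; X_6 = 2 if X_3 >= 2 else -2  [with X_3=-3]  = -2.
Change = 2 − (-2) = 4.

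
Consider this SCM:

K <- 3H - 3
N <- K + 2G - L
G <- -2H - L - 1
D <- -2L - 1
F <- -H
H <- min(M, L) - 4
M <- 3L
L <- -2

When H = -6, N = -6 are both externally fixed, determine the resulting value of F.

6

Under do(H = -6, N = -6), each intervened variable's structural equation is replaced by its fixed value.
F = -H  [with H=-6]  = 6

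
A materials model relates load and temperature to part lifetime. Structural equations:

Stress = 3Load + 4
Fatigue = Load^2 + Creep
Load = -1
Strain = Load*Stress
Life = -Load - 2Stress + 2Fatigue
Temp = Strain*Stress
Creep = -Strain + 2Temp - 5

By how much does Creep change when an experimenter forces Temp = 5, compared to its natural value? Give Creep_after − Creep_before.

12

Intervening sets Temp = 5 and removes its equation (Temp = Strain*Stress).
Stress = 3Load + 4  [with Load=-1]  = 1
Strain = Load*Stress  [with Load=-1, Stress=1]  = -1
Creep = -Strain + 2Temp - 5  [with Strain=-1, Temp=5]  = 6
Without intervention: Stress = 3Load + 4  [with Load=-1]  = 1; Strain = Load*Stress  [with Load=-1, Stress=1]  = -1; Temp = Strain*Stress  [with Strain=-1, Stress=1]  = -1; Creep = -Strain + 2Temp - 5  [with Strain=-1, Temp=-1]  = -6.
Change = 6 − (-6) = 12.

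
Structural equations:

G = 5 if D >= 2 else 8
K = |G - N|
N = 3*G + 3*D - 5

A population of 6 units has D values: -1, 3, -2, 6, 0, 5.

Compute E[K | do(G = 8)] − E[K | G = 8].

8.5

do(G=8) breaks G's dependence on D. With G=8 fixed, K across the units is 8, 20, 5, 29, 11, 26, mean 16.5.
Observing G=8 restricts to units where G's equation naturally yields 8: D ∈ {-1, -2, 0}. In that subpopulation K = 8, 5, 11, mean 8.
Difference = 16.5 − 8 = 8.5.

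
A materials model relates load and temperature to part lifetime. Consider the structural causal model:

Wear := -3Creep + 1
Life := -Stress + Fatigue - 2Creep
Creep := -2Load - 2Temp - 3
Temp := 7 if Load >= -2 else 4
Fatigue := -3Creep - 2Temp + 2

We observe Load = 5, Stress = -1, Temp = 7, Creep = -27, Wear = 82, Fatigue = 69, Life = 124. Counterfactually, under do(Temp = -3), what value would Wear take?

22

do(Temp=-3) replaces the equation Temp := 7 if Load >= -2 else 4 with the constant Temp = -3.
Creep = -2Load - 2Temp - 3  [with Load=5, Temp=-3]  = -7
Wear = -3Creep + 1  [with Creep=-7]  = 22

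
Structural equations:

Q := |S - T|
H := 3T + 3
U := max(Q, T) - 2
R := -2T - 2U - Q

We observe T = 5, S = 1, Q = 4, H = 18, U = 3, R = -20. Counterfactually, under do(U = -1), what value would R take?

The intervention breaks the incoming arrows to U: U := max(Q, T) - 2 no longer applies, and U = -1.
Q = |S - T|  [with S=1, T=5]  = 4
R = -2T - 2U - Q  [with T=5, U=-1, Q=4]  = -12

-12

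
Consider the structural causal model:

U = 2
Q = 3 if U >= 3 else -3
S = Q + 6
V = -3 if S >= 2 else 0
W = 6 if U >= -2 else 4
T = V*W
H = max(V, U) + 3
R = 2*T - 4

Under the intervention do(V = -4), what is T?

Under do(V=-4), the mechanism V = -3 if S >= 2 else 0 is discarded; V is fixed at -4.
W = 6 if U >= -2 else 4  [with U=2]  = 6
T = V*W  [with V=-4, W=6]  = -24

-24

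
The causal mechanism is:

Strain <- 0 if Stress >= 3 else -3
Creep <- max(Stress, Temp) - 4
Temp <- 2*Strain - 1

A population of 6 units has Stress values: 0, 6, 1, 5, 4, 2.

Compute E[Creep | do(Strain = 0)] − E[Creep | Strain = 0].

Under do(Strain=0), Strain's equation is replaced by Strain=0 for every unit. Per-unit Creep: -4, 2, -3, 1, 0, -2. Mean = -1.
Conditioning on Strain=0 selects the 3 unit(s) with Stress ∈ {6, 5, 4}. Their Creep values: 2, 1, 0. Mean = 1.
Difference = -1 − 1 = -2.

-2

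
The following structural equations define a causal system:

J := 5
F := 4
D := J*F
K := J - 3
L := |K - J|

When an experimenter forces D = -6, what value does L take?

3

do(D=-6) replaces the equation D := J*F with the constant D = -6.
L is not downstream of the intervention, so its value is determined by the original equations.
K = J - 3  [with J=5]  = 2
L = |K - J|  [with K=2, J=5]  = 3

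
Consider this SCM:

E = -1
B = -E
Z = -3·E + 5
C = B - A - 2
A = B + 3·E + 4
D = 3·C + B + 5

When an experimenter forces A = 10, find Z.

8

The intervention breaks the incoming arrows to A: A = B + 3·E + 4 no longer applies, and A = 10.
Z is not downstream of the intervention, so its value is determined by the original equations.
Z = -3·E + 5  [with E=-1]  = 8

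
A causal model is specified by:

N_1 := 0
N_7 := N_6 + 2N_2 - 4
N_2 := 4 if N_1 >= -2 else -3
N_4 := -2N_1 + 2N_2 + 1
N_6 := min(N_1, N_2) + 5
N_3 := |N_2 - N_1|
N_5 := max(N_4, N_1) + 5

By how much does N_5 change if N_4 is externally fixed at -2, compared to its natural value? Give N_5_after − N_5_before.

-9

Intervening sets N_4 = -2 and removes its equation (N_4 := -2N_1 + 2N_2 + 1).
N_5 = max(N_4, N_1) + 5  [with N_4=-2, N_1=0]  = 5
Without intervention: N_2 = 4 if N_1 >= -2 else -3  [with N_1=0]  = 4; N_4 = -2N_1 + 2N_2 + 1  [with N_1=0, N_2=4]  = 9; N_5 = max(N_4, N_1) + 5  [with N_4=9, N_1=0]  = 14.
Change = 5 − 14 = -9.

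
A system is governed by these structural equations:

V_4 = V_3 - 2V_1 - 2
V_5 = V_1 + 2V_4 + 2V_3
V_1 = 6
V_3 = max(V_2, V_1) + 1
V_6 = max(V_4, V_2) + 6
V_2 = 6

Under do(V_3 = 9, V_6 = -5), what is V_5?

14

The joint intervention fixes V_3 = 9, V_6 = -5, removing each variable's own equation.
V_4 = V_3 - 2V_1 - 2  [with V_3=9, V_1=6]  = -5
V_5 = V_1 + 2V_4 + 2V_3  [with V_1=6, V_4=-5, V_3=9]  = 14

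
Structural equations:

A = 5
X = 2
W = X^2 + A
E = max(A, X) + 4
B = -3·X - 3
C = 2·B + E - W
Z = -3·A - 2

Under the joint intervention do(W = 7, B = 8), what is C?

18

Setting W = 7, B = 8 by intervention discards those variables' equations.
E = max(A, X) + 4  [with A=5, X=2]  = 9
C = 2·B + E - W  [with B=8, E=9, W=7]  = 18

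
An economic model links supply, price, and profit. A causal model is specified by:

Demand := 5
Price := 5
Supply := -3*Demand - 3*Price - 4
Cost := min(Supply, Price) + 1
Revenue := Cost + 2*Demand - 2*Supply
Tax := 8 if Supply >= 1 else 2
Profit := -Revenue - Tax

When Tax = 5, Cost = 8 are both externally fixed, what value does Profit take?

Under do(Tax = 5, Cost = 8), each intervened variable's structural equation is replaced by its fixed value.
Supply = -3*Demand - 3*Price - 4  [with Demand=5, Price=5]  = -34
Revenue = Cost + 2*Demand - 2*Supply  [with Cost=8, Demand=5, Supply=-34]  = 86
Profit = -Revenue - Tax  [with Revenue=86, Tax=5]  = -91

-91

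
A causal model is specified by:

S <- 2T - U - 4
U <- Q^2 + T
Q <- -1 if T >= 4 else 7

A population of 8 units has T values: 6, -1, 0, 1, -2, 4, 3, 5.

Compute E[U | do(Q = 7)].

do(Q=7) breaks Q's dependence on T. With Q=7 fixed, U across the units is 55, 48, 49, 50, 47, 53, 52, 54, mean 51.

51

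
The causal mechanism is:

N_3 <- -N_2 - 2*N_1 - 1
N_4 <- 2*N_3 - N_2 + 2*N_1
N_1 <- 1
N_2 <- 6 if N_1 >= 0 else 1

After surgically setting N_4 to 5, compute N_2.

The intervention breaks the incoming arrows to N_4: N_4 <- 2*N_3 - N_2 + 2*N_1 no longer applies, and N_4 = 5.
Since N_2 is not a descendant of the intervened variable, it is unaffected.
N_2 = 6 if N_1 >= 0 else 1  [with N_1=1]  = 6

6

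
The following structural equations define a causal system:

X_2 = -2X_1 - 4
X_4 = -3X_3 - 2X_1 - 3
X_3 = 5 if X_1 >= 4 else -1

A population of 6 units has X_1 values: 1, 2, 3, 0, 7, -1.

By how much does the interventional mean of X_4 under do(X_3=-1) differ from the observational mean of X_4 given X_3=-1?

-2

Under do(X_3=-1), X_3's equation is replaced by X_3=-1 for every unit. Per-unit X_4: -2, -4, -6, 0, -14, 2. Mean = -4.
E[X_4|X_3=-1] averages over only the 5 units with X_3=-1 (X_1 = 1, 2, 3, 0, -1): X_4 = -2, -4, -6, 0, 2, mean -2.
Difference = -4 − (-2) = -2.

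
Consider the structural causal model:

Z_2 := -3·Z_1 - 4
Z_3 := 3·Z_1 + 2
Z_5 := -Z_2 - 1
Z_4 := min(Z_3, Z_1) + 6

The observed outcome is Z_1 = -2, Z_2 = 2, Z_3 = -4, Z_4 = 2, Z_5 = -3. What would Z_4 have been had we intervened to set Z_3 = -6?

0

The intervention breaks the incoming arrows to Z_3: Z_3 := 3·Z_1 + 2 no longer applies, and Z_3 = -6.
Z_4 = min(Z_3, Z_1) + 6  [with Z_3=-6, Z_1=-2]  = 0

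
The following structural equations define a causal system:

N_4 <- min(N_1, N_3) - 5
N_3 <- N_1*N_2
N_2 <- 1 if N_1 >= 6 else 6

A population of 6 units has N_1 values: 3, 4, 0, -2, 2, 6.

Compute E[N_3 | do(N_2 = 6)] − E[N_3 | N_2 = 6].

do(N_2=6) breaks N_2's dependence on N_1. With N_2=6 fixed, N_3 across the units is 18, 24, 0, -12, 12, 36, mean 13.
Conditioning on N_2=6 selects the 5 unit(s) with N_1 ∈ {3, 4, 0, -2, 2}. Their N_3 values: 18, 24, 0, -12, 12. Mean = 8.4.
Difference = 13 − 8.4 = 4.6.

4.6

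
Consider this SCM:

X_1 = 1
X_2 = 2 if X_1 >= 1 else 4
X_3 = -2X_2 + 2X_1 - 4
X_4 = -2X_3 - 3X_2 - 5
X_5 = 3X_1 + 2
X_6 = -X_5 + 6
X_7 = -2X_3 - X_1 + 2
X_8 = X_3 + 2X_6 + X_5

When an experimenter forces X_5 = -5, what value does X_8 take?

do(X_5=-5) replaces the equation X_5 = 3X_1 + 2 with the constant X_5 = -5.
X_2 = 2 if X_1 >= 1 else 4  [with X_1=1]  = 2
X_3 = -2X_2 + 2X_1 - 4  [with X_2=2, X_1=1]  = -6
X_6 = -X_5 + 6  [with X_5=-5]  = 11
X_8 = X_3 + 2X_6 + X_5  [with X_3=-6, X_6=11, X_5=-5]  = 11

11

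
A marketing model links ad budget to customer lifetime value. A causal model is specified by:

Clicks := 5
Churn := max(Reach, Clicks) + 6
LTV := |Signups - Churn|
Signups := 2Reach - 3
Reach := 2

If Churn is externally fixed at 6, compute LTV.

Intervening sets Churn = 6 and removes its equation (Churn := max(Reach, Clicks) + 6).
Signups = 2Reach - 3  [with Reach=2]  = 1
LTV = |Signups - Churn|  [with Signups=1, Churn=6]  = 5

5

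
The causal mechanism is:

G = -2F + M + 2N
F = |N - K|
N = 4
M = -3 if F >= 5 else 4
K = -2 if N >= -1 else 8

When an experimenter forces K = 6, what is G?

do(K=6) replaces the equation K = -2 if N >= -1 else 8 with the constant K = 6.
F = |N - K|  [with N=4, K=6]  = 2
M = -3 if F >= 5 else 4  [with F=2]  = 4
G = -2F + M + 2N  [with F=2, M=4, N=4]  = 8

8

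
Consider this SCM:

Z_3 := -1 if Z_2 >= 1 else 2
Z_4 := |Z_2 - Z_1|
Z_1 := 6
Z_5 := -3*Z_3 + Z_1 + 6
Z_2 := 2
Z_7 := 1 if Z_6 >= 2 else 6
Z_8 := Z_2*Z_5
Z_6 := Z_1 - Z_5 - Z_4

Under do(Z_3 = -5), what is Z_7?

6

The intervention breaks the incoming arrows to Z_3: Z_3 := -1 if Z_2 >= 1 else 2 no longer applies, and Z_3 = -5.
Z_4 = |Z_2 - Z_1|  [with Z_2=2, Z_1=6]  = 4
Z_5 = -3*Z_3 + Z_1 + 6  [with Z_3=-5, Z_1=6]  = 27
Z_6 = Z_1 - Z_5 - Z_4  [with Z_1=6, Z_5=27, Z_4=4]  = -25
Z_7 = 1 if Z_6 >= 2 else 6  [with Z_6=-25]  = 6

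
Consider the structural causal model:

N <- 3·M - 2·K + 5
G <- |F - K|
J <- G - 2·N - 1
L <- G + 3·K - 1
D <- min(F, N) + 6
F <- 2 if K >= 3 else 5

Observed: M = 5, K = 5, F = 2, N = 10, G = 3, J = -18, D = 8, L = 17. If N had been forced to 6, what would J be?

Under do(N=6), the mechanism N <- 3·M - 2·K + 5 is discarded; N is fixed at 6.
F = 2 if K >= 3 else 5  [with K=5]  = 2
G = |F - K|  [with F=2, K=5]  = 3
J = G - 2·N - 1  [with G=3, N=6]  = -10

-10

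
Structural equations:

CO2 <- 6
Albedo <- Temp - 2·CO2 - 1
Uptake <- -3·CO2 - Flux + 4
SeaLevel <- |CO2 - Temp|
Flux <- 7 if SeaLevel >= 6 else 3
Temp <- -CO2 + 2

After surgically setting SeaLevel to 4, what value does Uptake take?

-17

Under do(SeaLevel=4), the mechanism SeaLevel <- |CO2 - Temp| is discarded; SeaLevel is fixed at 4.
Flux = 7 if SeaLevel >= 6 else 3  [with SeaLevel=4]  = 3
Uptake = -3·CO2 - Flux + 4  [with CO2=6, Flux=3]  = -17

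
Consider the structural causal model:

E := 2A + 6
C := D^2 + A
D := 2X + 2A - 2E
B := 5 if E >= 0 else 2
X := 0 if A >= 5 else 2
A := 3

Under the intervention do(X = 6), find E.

12

The intervention breaks the incoming arrows to X: X := 0 if A >= 5 else 2 no longer applies, and X = 6.
Since E is not a descendant of the intervened variable, it is unaffected.
E = 2A + 6  [with A=3]  = 12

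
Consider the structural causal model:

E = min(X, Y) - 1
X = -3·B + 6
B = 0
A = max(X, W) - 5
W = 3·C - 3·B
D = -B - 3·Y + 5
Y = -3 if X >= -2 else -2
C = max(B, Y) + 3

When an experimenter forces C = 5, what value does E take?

do(C=5) replaces the equation C = max(B, Y) + 3 with the constant C = 5.
No directed path runs from C to E, so E keeps its natural value.
X = -3·B + 6  [with B=0]  = 6
Y = -3 if X >= -2 else -2  [with X=6]  = -3
E = min(X, Y) - 1  [with X=6, Y=-3]  = -4

-4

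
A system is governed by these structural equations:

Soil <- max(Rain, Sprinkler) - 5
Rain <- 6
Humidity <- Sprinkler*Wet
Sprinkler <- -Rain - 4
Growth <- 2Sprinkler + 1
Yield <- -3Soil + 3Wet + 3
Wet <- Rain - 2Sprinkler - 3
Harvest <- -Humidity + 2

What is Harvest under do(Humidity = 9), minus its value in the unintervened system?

Intervening sets Humidity = 9 and removes its equation (Humidity <- Sprinkler*Wet).
Harvest = -Humidity + 2  [with Humidity=9]  = -7
Without intervention: Sprinkler = -Rain - 4  [with Rain=6]  = -10; Wet = Rain - 2Sprinkler - 3  [with Rain=6, Sprinkler=-10]  = 23; Humidity = Sprinkler*Wet  [with Sprinkler=-10, Wet=23]  = -230; Harvest = -Humidity + 2  [with Humidity=-230]  = 232.
Change = -7 − 232 = -239.

-239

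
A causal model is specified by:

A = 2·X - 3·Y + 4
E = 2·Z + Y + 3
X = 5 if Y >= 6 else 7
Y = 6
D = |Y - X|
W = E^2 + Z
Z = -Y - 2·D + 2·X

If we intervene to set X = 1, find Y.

6

Under do(X=1), the mechanism X = 5 if Y >= 6 else 7 is discarded; X is fixed at 1.
Y is not downstream of the intervention, so its value is determined by the original equations.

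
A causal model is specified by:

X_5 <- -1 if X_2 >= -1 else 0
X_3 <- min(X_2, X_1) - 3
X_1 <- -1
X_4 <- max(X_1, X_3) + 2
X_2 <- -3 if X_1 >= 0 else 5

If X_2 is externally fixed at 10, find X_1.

-1

Under do(X_2=10), the mechanism X_2 <- -3 if X_1 >= 0 else 5 is discarded; X_2 is fixed at 10.
X_1 is not downstream of the intervention, so its value is determined by the original equations.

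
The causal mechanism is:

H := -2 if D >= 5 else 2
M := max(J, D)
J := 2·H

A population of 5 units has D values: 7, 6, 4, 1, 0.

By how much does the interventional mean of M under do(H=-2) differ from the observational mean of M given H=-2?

do(H=-2) breaks H's dependence on D. With H=-2 fixed, M across the units is 7, 6, 4, 1, 0, mean 3.6.
Observing H=-2 restricts to units where H's equation naturally yields -2: D ∈ {7, 6}. In that subpopulation M = 7, 6, mean 6.5.
Difference = 3.6 − 6.5 = -2.9.

-2.9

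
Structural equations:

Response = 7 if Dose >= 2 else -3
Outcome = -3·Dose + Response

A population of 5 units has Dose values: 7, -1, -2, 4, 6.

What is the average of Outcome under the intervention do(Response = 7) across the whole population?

-1.4

Under do(Response=7), Response's equation is replaced by Response=7 for every unit. Per-unit Outcome: -14, 10, 13, -5, -11. Mean = -1.4.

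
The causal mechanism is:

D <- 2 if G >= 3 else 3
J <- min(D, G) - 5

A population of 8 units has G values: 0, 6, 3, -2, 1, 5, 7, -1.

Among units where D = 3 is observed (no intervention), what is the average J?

Conditioning on D=3 selects the 4 unit(s) with G ∈ {0, -2, 1, -1}. Their J values: -5, -7, -4, -6. Mean = -5.5.

-5.5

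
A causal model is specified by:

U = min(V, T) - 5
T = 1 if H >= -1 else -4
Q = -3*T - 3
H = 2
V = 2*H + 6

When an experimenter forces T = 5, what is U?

do(T=5) replaces the equation T = 1 if H >= -1 else -4 with the constant T = 5.
V = 2*H + 6  [with H=2]  = 10
U = min(V, T) - 5  [with V=10, T=5]  = 0

0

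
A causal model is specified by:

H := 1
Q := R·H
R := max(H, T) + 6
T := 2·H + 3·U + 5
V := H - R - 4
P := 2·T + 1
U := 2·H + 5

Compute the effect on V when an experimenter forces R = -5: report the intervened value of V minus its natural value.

39

The intervention breaks the incoming arrows to R: R := max(H, T) + 6 no longer applies, and R = -5.
V = H - R - 4  [with H=1, R=-5]  = 2
Without intervention: U = 2·H + 5  [with H=1]  = 7; T = 2·H + 3·U + 5  [with H=1, U=7]  = 28; R = max(H, T) + 6  [with H=1, T=28]  = 34; V = H - R - 4  [with H=1, R=34]  = -37.
Change = 2 − (-37) = 39.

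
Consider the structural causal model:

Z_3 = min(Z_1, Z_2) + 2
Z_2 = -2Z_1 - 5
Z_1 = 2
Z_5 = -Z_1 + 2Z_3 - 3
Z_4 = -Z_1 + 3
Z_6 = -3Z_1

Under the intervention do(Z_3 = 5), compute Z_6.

-6

The intervention breaks the incoming arrows to Z_3: Z_3 = min(Z_1, Z_2) + 2 no longer applies, and Z_3 = 5.
No directed path runs from Z_3 to Z_6, so Z_6 keeps its natural value.
Z_6 = -3Z_1  [with Z_1=2]  = -6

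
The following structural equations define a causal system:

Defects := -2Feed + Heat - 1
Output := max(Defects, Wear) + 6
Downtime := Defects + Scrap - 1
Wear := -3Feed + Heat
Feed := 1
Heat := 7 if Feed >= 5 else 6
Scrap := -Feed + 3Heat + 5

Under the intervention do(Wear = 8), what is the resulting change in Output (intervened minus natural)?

The intervention breaks the incoming arrows to Wear: Wear := -3Feed + Heat no longer applies, and Wear = 8.
Heat = 7 if Feed >= 5 else 6  [with Feed=1]  = 6
Defects = -2Feed + Heat - 1  [with Feed=1, Heat=6]  = 3
Output = max(Defects, Wear) + 6  [with Defects=3, Wear=8]  = 14
Without intervention: Heat = 7 if Feed >= 5 else 6  [with Feed=1]  = 6; Wear = -3Feed + Heat  [with Feed=1, Heat=6]  = 3; Defects = -2Feed + Heat - 1  [with Feed=1, Heat=6]  = 3; Output = max(Defects, Wear) + 6  [with Defects=3, Wear=3]  = 9.
Change = 14 − 9 = 5.

5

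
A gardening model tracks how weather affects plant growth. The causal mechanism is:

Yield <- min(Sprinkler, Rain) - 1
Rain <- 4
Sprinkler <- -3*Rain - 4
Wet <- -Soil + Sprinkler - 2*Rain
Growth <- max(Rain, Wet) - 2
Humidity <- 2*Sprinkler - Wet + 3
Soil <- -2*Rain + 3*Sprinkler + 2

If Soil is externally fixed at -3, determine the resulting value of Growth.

do(Soil=-3) replaces the equation Soil <- -2*Rain + 3*Sprinkler + 2 with the constant Soil = -3.
Sprinkler = -3*Rain - 4  [with Rain=4]  = -16
Wet = -Soil + Sprinkler - 2*Rain  [with Soil=-3, Sprinkler=-16, Rain=4]  = -21
Growth = max(Rain, Wet) - 2  [with Rain=4, Wet=-21]  = 2

2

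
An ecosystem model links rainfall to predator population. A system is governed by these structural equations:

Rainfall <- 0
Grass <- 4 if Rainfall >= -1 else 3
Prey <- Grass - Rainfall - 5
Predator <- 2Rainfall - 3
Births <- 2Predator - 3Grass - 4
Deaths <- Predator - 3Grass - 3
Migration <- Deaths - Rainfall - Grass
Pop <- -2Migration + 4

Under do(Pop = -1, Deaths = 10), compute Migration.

6

Setting Pop = -1, Deaths = 10 by intervention discards those variables' equations.
Grass = 4 if Rainfall >= -1 else 3  [with Rainfall=0]  = 4
Migration = Deaths - Rainfall - Grass  [with Deaths=10, Rainfall=0, Grass=4]  = 6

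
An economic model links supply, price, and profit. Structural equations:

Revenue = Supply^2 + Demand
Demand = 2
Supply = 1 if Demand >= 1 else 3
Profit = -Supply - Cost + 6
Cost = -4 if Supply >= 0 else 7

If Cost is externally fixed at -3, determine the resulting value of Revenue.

The intervention breaks the incoming arrows to Cost: Cost = -4 if Supply >= 0 else 7 no longer applies, and Cost = -3.
Revenue is not downstream of the intervention, so its value is determined by the original equations.
Supply = 1 if Demand >= 1 else 3  [with Demand=2]  = 1
Revenue = Supply^2 + Demand  [with Supply=1, Demand=2]  = 3

3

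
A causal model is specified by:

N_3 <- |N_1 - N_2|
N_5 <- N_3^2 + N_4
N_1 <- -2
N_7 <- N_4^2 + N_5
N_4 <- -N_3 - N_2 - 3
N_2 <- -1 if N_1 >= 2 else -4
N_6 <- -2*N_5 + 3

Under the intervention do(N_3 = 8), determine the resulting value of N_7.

The intervention breaks the incoming arrows to N_3: N_3 <- |N_1 - N_2| no longer applies, and N_3 = 8.
N_2 = -1 if N_1 >= 2 else -4  [with N_1=-2]  = -4
N_4 = -N_3 - N_2 - 3  [with N_3=8, N_2=-4]  = -7
N_5 = N_3^2 + N_4  [with N_3=8, N_4=-7]  = 57
N_7 = N_4^2 + N_5  [with N_4=-7, N_5=57]  = 106

106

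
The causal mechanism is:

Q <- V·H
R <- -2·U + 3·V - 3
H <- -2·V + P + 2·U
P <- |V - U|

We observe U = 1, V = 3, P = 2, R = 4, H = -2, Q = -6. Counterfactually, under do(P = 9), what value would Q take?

The intervention breaks the incoming arrows to P: P <- |V - U| no longer applies, and P = 9.
H = -2·V + P + 2·U  [with V=3, P=9, U=1]  = 5
Q = V·H  [with V=3, H=5]  = 15

15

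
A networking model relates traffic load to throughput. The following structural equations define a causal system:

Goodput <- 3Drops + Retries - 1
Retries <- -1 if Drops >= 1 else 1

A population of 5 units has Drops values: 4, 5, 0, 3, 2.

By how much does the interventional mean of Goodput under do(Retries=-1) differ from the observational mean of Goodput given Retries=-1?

Under do(Retries=-1), Retries's equation is replaced by Retries=-1 for every unit. Per-unit Goodput: 10, 13, -2, 7, 4. Mean = 6.4.
Conditioning on Retries=-1 selects the 4 unit(s) with Drops ∈ {4, 5, 3, 2}. Their Goodput values: 10, 13, 7, 4. Mean = 8.5.
Difference = 6.4 − 8.5 = -2.1.

-2.1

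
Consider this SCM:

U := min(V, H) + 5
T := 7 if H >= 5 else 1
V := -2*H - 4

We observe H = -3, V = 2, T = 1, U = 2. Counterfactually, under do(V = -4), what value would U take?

Under do(V=-4), the mechanism V := -2*H - 4 is discarded; V is fixed at -4.
U = min(V, H) + 5  [with V=-4, H=-3]  = 1

1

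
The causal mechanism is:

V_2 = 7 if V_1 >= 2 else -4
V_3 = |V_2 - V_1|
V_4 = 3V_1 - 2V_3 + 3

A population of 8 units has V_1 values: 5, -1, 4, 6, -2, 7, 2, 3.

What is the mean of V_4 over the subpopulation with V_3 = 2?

E[V_4|V_3=2] averages over only the 2 units with V_3=2 (V_1 = 5, -2): V_4 = 14, -7, mean 3.5.

3.5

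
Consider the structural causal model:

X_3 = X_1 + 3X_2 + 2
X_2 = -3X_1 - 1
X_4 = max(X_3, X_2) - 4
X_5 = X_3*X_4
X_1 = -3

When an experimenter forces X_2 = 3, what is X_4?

4

Under do(X_2=3), the mechanism X_2 = -3X_1 - 1 is discarded; X_2 is fixed at 3.
X_3 = X_1 + 3X_2 + 2  [with X_1=-3, X_2=3]  = 8
X_4 = max(X_3, X_2) - 4  [with X_3=8, X_2=3]  = 4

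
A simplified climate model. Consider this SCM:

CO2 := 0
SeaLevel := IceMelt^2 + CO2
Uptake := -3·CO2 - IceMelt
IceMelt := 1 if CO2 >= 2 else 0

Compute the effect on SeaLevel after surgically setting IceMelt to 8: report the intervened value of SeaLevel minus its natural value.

The intervention breaks the incoming arrows to IceMelt: IceMelt := 1 if CO2 >= 2 else 0 no longer applies, and IceMelt = 8.
SeaLevel = IceMelt^2 + CO2  [with IceMelt=8, CO2=0]  = 64
Without intervention: IceMelt = 1 if CO2 >= 2 else 0  [with CO2=0]  = 0; SeaLevel = IceMelt^2 + CO2  [with IceMelt=0, CO2=0]  = 0.
Change = 64 − 0 = 64.

64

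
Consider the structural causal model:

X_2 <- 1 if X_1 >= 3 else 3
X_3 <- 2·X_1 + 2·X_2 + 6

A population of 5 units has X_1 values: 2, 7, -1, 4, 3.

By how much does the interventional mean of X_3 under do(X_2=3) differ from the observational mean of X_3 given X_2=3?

Every unit gets X_2=3 under the intervention. X_3 values become 16, 26, 10, 20, 18; E[X_3|do(X_2=3)] = 18.
Conditioning on X_2=3 selects the 2 unit(s) with X_1 ∈ {2, -1}. Their X_3 values: 16, 10. Mean = 13.
Difference = 18 − 13 = 5.

5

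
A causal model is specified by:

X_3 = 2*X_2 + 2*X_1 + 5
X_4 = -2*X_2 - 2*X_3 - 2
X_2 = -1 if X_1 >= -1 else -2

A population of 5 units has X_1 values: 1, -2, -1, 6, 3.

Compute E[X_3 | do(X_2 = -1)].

5.8

Under do(X_2=-1), X_2's equation is replaced by X_2=-1 for every unit. Per-unit X_3: 5, -1, 1, 15, 9. Mean = 5.8.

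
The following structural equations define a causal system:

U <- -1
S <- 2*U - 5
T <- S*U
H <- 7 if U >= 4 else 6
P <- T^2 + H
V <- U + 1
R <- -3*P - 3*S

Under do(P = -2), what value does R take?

Under do(P=-2), the mechanism P <- T^2 + H is discarded; P is fixed at -2.
S = 2*U - 5  [with U=-1]  = -7
R = -3*P - 3*S  [with P=-2, S=-7]  = 27

27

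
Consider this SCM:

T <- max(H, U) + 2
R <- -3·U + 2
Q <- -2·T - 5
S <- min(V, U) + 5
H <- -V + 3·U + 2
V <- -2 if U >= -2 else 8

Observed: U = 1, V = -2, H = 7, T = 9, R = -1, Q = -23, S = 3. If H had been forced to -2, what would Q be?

The intervention breaks the incoming arrows to H: H <- -V + 3·U + 2 no longer applies, and H = -2.
T = max(H, U) + 2  [with H=-2, U=1]  = 3
Q = -2·T - 5  [with T=3]  = -11

-11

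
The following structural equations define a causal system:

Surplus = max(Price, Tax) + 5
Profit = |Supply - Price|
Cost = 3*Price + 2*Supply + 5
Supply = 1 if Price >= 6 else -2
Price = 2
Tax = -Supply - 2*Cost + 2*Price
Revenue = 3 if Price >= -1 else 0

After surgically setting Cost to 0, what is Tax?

6

do(Cost=0) replaces the equation Cost = 3*Price + 2*Supply + 5 with the constant Cost = 0.
Supply = 1 if Price >= 6 else -2  [with Price=2]  = -2
Tax = -Supply - 2*Cost + 2*Price  [with Supply=-2, Cost=0, Price=2]  = 6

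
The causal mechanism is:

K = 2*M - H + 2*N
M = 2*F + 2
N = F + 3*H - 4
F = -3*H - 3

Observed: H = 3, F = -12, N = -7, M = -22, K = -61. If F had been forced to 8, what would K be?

do(F=8) replaces the equation F = -3*H - 3 with the constant F = 8.
N = F + 3*H - 4  [with F=8, H=3]  = 13
M = 2*F + 2  [with F=8]  = 18
K = 2*M - H + 2*N  [with M=18, H=3, N=13]  = 59

59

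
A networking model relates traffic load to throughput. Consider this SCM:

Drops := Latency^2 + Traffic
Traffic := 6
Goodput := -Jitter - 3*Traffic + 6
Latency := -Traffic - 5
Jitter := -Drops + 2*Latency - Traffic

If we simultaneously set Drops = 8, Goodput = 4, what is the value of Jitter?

The joint intervention fixes Drops = 8, Goodput = 4, removing each variable's own equation.
Latency = -Traffic - 5  [with Traffic=6]  = -11
Jitter = -Drops + 2*Latency - Traffic  [with Drops=8, Latency=-11, Traffic=6]  = -36

-36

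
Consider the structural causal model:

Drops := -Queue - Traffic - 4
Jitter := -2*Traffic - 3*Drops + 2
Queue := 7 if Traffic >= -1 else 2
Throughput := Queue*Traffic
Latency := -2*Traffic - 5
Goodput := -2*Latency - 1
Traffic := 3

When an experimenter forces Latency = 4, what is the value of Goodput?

-9

Under do(Latency=4), the mechanism Latency := -2*Traffic - 5 is discarded; Latency is fixed at 4.
Goodput = -2*Latency - 1  [with Latency=4]  = -9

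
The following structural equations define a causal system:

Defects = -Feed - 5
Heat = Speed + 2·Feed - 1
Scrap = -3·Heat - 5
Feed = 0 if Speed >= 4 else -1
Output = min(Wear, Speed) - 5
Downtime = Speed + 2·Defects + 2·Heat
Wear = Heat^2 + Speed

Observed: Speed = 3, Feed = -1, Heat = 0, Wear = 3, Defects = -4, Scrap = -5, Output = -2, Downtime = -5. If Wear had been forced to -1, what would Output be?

The intervention breaks the incoming arrows to Wear: Wear = Heat^2 + Speed no longer applies, and Wear = -1.
Output = min(Wear, Speed) - 5  [with Wear=-1, Speed=3]  = -6

-6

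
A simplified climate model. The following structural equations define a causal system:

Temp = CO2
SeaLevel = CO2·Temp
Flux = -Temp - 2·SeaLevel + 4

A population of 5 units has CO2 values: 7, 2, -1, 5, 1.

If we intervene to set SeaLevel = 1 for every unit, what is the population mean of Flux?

Under do(SeaLevel=1), SeaLevel's equation is replaced by SeaLevel=1 for every unit. Per-unit Flux: -5, 0, 3, -3, 1. Mean = -0.8.

-0.8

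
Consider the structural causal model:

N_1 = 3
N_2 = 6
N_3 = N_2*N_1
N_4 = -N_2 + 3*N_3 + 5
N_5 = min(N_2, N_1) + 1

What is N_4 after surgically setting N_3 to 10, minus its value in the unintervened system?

The intervention breaks the incoming arrows to N_3: N_3 = N_2*N_1 no longer applies, and N_3 = 10.
N_4 = -N_2 + 3*N_3 + 5  [with N_2=6, N_3=10]  = 29
Without intervention: N_3 = N_2*N_1  [with N_2=6, N_1=3]  = 18; N_4 = -N_2 + 3*N_3 + 5  [with N_2=6, N_3=18]  = 53.
Change = 29 − 53 = -24.

-24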